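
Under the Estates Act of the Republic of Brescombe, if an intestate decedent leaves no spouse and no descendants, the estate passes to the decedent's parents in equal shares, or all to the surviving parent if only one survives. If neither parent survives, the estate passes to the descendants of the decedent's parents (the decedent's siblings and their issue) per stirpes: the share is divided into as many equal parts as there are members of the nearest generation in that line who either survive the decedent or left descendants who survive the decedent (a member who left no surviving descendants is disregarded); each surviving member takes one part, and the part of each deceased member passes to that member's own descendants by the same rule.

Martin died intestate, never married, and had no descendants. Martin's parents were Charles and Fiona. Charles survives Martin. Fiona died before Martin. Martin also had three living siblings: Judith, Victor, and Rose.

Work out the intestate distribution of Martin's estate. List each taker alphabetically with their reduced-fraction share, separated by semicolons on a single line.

Only one parent, Charles, survives, so Charles takes the entire estate. The siblings take nothing because a surviving parent has priority.

Charles 1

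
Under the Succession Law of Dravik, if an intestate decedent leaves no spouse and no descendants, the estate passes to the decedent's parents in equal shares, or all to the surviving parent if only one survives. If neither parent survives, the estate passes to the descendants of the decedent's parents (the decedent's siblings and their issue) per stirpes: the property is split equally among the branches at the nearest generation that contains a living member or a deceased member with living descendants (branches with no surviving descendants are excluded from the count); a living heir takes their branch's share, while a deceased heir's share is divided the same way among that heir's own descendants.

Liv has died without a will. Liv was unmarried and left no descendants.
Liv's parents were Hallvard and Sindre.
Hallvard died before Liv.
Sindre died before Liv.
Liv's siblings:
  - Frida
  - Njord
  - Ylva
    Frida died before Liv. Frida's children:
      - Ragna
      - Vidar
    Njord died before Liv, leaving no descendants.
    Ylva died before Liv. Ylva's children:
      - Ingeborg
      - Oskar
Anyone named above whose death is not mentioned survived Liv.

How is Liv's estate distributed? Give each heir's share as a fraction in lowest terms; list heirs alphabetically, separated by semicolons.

Neither parent survives and there are no descendants, so the estate passes to Liv's siblings and their issue per stirpes.
Njord left no surviving issue, so that branch lapses and is disregarded.
The estate is divided into 2 equal shares of 1/2 among Frida, Ylva.
Frida predeceased; the 1/2 allotted to Frida's branch passes to Frida's issue by representation.
The 1/2 is divided into 2 equal shares of 1/4 among Ragna, Vidar.
Ragna is living and takes 1/4.
Vidar is living and takes 1/4.
Ylva predeceased; the 1/2 allotted to Ylva's branch passes to Ylva's issue by representation.
The 1/2 is divided into 2 equal shares of 1/4 among Ingeborg, Oskar.
Ingeborg is living and takes 1/4.
Oskar is living and takes 1/4.

Ingeborg 1/4; Oskar 1/4; Ragna 1/4; Vidar 1/4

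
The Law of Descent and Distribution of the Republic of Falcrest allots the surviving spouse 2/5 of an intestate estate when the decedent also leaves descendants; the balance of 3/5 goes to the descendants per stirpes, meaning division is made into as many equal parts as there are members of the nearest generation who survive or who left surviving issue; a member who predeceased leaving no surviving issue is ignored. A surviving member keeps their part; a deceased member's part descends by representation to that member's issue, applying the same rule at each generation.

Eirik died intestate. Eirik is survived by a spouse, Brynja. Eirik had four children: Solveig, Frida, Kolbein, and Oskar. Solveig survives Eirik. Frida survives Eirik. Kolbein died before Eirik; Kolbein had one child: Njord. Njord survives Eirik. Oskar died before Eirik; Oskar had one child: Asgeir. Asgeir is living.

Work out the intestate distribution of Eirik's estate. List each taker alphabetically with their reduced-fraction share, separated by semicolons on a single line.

Asgeir 3/20; Brynja 2/5; Frida 3/20; Njord 3/20; Solveig 3/20

Brynja, as surviving spouse, takes 2/5.
The remaining 3/5 passes to Eirik's descendants per stirpes.
The 3/5 is divided into 4 equal shares of 3/20 among Solveig, Frida, Kolbein, Oskar.
Solveig is living and takes 3/20.
Frida is living and takes 3/20.
Kolbein predeceased; the 3/20 allotted to Kolbein's branch passes to Kolbein's issue by representation.
Njord is the sole taker at this level and receives the full 3/20.
Oskar predeceased; the 3/20 allotted to Oskar's branch passes to Oskar's issue by representation.
Asgeir is the sole taker at this level and receives the full 3/20.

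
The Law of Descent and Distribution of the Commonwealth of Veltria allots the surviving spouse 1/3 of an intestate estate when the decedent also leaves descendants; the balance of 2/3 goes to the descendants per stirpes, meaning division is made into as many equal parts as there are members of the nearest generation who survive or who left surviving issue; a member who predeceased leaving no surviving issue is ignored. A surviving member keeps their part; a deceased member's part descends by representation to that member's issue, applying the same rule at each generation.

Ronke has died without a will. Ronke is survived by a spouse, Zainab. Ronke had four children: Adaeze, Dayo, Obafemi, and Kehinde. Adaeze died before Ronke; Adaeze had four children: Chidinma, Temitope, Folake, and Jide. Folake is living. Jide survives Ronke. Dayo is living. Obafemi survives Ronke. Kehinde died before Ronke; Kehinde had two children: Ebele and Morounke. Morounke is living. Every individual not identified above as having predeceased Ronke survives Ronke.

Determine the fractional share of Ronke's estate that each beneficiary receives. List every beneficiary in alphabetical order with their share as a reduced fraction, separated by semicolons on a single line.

Zainab, as surviving spouse, takes 1/3.
The remaining 2/3 passes to Ronke's descendants per stirpes.
The 2/3 is divided into 4 equal shares of 1/6 among Adaeze, Dayo, Obafemi, Kehinde.
Adaeze predeceased; the 1/6 allotted to Adaeze's branch passes to Adaeze's issue by representation.
The 1/6 is divided into 4 equal shares of 1/24 among Chidinma, Temitope, Folake, Jide.
Chidinma is living and takes 1/24.
Temitope is living and takes 1/24.
Folake is living and takes 1/24.
Jide is living and takes 1/24.
Dayo is living and takes 1/6.
Obafemi is living and takes 1/6.
Kehinde predeceased; the 1/6 allotted to Kehinde's branch passes to Kehinde's issue by representation.
The 1/6 is divided into 2 equal shares of 1/12 among Ebele, Morounke.
Ebele is living and takes 1/12.
Morounke is living and takes 1/12.

Chidinma 1/24; Dayo 1/6; Ebele 1/12; Folake 1/24; Jide 1/24; Morounke 1/12; Obafemi 1/6; Temitope 1/24; Zainab 1/3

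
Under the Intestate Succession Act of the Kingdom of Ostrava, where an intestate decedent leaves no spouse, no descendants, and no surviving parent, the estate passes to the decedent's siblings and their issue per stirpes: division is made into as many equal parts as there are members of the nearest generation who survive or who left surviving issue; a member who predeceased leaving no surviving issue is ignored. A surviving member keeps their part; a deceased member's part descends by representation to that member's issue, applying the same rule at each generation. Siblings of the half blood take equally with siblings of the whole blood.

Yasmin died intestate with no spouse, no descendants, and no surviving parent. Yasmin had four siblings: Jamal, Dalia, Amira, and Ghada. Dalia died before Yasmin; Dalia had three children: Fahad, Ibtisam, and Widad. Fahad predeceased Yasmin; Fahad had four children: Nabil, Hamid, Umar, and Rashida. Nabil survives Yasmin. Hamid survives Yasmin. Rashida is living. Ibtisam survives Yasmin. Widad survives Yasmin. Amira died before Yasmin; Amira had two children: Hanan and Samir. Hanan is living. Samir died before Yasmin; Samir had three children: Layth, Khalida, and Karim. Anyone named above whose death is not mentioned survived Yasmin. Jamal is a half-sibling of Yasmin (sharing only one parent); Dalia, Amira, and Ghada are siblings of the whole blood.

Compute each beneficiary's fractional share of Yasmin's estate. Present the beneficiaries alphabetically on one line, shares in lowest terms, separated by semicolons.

No spouse, descendants, or parent survives, so the estate passes to Yasmin's siblings per stirpes.
Half-blood and whole-blood siblings take equally under the stated rule.
The estate is divided into 4 equal shares of 1/4 among Jamal, Dalia, Amira, Ghada.
Jamal is living and takes 1/4.
Dalia predeceased; the 1/4 allotted to Dalia's branch passes to Dalia's issue by representation.
The 1/4 is divided into 3 equal shares of 1/12 among Fahad, Ibtisam, Widad.
Fahad predeceased; the 1/12 allotted to Fahad's branch passes to Fahad's issue by representation.
The 1/12 is divided into 4 equal shares of 1/48 among Nabil, Hamid, Umar, Rashida.
Nabil is living and takes 1/48.
Hamid is living and takes 1/48.
Umar is living and takes 1/48.
Rashida is living and takes 1/48.
Ibtisam is living and takes 1/12.
Widad is living and takes 1/12.
Amira predeceased; the 1/4 allotted to Amira's branch passes to Amira's issue by representation.
The 1/4 is divided into 2 equal shares of 1/8 among Hanan, Samir.
Hanan is living and takes 1/8.
Samir predeceased; the 1/8 allotted to Samir's branch passes to Samir's issue by representation.
The 1/8 is divided into 3 equal shares of 1/24 among Layth, Khalida, Karim.
Layth is living and takes 1/24.
Khalida is living and takes 1/24.
Karim is living and takes 1/24.
Ghada is living and takes 1/4.

Ghada 1/4; Hamid 1/48; Hanan 1/8; Ibtisam 1/12; Jamal 1/4; Karim 1/24; Khalida 1/24; Layth 1/24; Nabil 1/48; Rashida 1/48; Umar 1/48; Widad 1/12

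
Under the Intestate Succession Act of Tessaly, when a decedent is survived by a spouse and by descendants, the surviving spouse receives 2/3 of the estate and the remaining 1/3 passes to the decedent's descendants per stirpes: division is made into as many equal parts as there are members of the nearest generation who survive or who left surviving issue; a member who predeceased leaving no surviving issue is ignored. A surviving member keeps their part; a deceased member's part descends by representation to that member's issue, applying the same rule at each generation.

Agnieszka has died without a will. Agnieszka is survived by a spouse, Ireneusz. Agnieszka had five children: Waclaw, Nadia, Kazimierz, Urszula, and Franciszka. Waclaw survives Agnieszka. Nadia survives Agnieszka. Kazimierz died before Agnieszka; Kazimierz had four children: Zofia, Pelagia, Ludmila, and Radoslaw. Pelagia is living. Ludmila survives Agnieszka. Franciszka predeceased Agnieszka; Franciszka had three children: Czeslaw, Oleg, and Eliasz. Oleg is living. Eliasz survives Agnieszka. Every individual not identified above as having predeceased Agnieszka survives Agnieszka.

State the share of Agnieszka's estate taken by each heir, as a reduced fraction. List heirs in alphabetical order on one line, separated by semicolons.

Ireneusz, as surviving spouse, takes 2/3.
The remaining 1/3 passes to Agnieszka's descendants per stirpes.
The 1/3 is divided into 5 equal shares of 1/15 among Waclaw, Nadia, Kazimierz, Urszula, Franciszka.
Waclaw is living and takes 1/15.
Nadia is living and takes 1/15.
Kazimierz predeceased; the 1/15 allotted to Kazimierz's branch passes to Kazimierz's issue by representation.
The 1/15 is divided into 4 equal shares of 1/60 among Zofia, Pelagia, Ludmila, Radoslaw.
Zofia is living and takes 1/60.
Pelagia is living and takes 1/60.
Ludmila is living and takes 1/60.
Radoslaw is living and takes 1/60.
Urszula is living and takes 1/15.
Franciszka predeceased; the 1/15 allotted to Franciszka's branch passes to Franciszka's issue by representation.
The 1/15 is divided into 3 equal shares of 1/45 among Czeslaw, Oleg, Eliasz.
Czeslaw is living and takes 1/45.
Oleg is living and takes 1/45.
Eliasz is living and takes 1/45.

Czeslaw 1/45; Eliasz 1/45; Ireneusz 2/3; Ludmila 1/60; Nadia 1/15; Oleg 1/45; Pelagia 1/60; Radoslaw 1/60; Urszula 1/15; Waclaw 1/15; Zofia 1/60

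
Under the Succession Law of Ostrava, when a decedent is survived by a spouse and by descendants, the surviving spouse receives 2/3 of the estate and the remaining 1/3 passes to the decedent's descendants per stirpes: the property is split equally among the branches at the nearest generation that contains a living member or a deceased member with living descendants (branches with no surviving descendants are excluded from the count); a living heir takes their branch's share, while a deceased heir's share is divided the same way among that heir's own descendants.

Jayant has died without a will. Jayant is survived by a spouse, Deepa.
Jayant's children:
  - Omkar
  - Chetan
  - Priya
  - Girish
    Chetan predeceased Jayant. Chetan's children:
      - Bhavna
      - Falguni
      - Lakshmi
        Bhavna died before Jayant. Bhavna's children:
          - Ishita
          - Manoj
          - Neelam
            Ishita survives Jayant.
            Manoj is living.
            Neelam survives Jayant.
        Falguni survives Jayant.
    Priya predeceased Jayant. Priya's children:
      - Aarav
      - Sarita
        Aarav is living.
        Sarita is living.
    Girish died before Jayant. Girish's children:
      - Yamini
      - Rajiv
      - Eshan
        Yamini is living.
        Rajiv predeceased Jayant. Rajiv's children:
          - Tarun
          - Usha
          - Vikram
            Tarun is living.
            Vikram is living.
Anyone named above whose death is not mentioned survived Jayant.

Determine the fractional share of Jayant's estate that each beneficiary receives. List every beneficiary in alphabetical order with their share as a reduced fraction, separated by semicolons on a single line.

Deepa, as surviving spouse, takes 2/3.
The remaining 1/3 passes to Jayant's descendants per stirpes.
The 1/3 is divided into 4 equal shares of 1/12 among Omkar, Chetan, Priya, Girish.
Omkar is living and takes 1/12.
Chetan predeceased; the 1/12 allotted to Chetan's branch passes to Chetan's issue by representation.
The 1/12 is divided into 3 equal shares of 1/36 among Bhavna, Falguni, Lakshmi.
Bhavna predeceased; the 1/36 allotted to Bhavna's branch passes to Bhavna's issue by representation.
The 1/36 is divided into 3 equal shares of 1/108 among Ishita, Manoj, Neelam.
Ishita is living and takes 1/108.
Manoj is living and takes 1/108.
Neelam is living and takes 1/108.
Falguni is living and takes 1/36.
Lakshmi is living and takes 1/36.
Priya predeceased; the 1/12 allotted to Priya's branch passes to Priya's issue by representation.
The 1/12 is divided into 2 equal shares of 1/24 among Aarav, Sarita.
Aarav is living and takes 1/24.
Sarita is living and takes 1/24.
Girish predeceased; the 1/12 allotted to Girish's branch passes to Girish's issue by representation.
The 1/12 is divided into 3 equal shares of 1/36 among Yamini, Rajiv, Eshan.
Yamini is living and takes 1/36.
Rajiv predeceased; the 1/36 allotted to Rajiv's branch passes to Rajiv's issue by representation.
The 1/36 is divided into 3 equal shares of 1/108 among Tarun, Usha, Vikram.
Tarun is living and takes 1/108.
Usha is living and takes 1/108.
Vikram is living and takes 1/108.
Eshan is living and takes 1/36.

Aarav 1/24; Deepa 2/3; Eshan 1/36; Falguni 1/36; Ishita 1/108; Lakshmi 1/36; Manoj 1/108; Neelam 1/108; Omkar 1/12; Sarita 1/24; Tarun 1/108; Usha 1/108; Vikram 1/108; Yamini 1/36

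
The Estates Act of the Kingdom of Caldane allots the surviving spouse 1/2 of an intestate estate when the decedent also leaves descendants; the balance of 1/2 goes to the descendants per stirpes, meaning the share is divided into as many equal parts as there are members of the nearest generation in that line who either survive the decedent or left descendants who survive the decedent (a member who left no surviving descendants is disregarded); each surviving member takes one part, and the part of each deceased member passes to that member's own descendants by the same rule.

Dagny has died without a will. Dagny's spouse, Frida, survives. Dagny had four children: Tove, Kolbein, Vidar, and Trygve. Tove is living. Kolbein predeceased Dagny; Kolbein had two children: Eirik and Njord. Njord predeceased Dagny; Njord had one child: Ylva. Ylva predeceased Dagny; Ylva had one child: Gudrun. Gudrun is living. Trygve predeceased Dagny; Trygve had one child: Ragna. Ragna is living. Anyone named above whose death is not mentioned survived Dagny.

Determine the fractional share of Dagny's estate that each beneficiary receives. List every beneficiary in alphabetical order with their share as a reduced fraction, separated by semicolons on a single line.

Eirik 1/16; Frida 1/2; Gudrun 1/16; Ragna 1/8; Tove 1/8; Vidar 1/8

Frida, as surviving spouse, takes 1/2.
The remaining 1/2 passes to Dagny's descendants per stirpes.
The 1/2 is divided into 4 equal shares of 1/8 among Tove, Kolbein, Vidar, Trygve.
Tove is living and takes 1/8.
Kolbein predeceased; the 1/8 allotted to Kolbein's branch passes to Kolbein's issue by representation.
The 1/8 is divided into 2 equal shares of 1/16 among Eirik, Njord.
Eirik is living and takes 1/16.
Njord predeceased; the 1/16 allotted to Njord's branch passes to Njord's issue by representation.
Ylva's line is the sole branch at this level, so the full 1/16 passes to Ylva's issue by representation.
Gudrun is the sole taker at this level and receives the full 1/16.
Vidar is living and takes 1/8.
Trygve predeceased; the 1/8 allotted to Trygve's branch passes to Trygve's issue by representation.
Ragna is the sole taker at this level and receives the full 1/8.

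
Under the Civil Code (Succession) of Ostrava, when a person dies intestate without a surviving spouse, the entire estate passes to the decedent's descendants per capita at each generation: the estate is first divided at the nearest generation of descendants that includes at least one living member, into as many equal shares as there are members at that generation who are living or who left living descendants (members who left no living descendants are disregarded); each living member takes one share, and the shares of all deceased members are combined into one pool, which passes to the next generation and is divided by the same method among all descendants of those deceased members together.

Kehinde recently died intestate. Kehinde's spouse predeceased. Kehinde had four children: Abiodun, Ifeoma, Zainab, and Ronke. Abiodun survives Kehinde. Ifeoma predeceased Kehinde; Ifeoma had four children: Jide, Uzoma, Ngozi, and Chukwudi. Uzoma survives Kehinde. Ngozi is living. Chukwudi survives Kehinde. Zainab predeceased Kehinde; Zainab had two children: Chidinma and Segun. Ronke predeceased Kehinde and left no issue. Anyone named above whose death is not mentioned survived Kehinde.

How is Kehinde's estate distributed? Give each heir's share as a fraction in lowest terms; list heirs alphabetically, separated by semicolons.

Abiodun 1/3; Chidinma 1/9; Chukwudi 1/9; Jide 1/9; Ngozi 1/9; Segun 1/9; Uzoma 1/9

There is no surviving spouse, so the entire estate passes to Kehinde's descendants per capita at each generation.
At generation 1 (Abiodun, Ifeoma, Zainab) there are 3 shares of (1)/3 = 1/3 each.
Living: Abiodun — each takes 1/3.
Deceased: Ifeoma and Zainab. Their combined 2/3 is pooled and carried to generation 2.
At generation 2 (Jide, Uzoma, Ngozi, Chukwudi, Chidinma, Segun) there are 6 shares of (2/3)/6 = 1/9 each.
Living: Jide, Uzoma, Ngozi, Chukwudi, Chidinma, and Segun — each takes 1/9.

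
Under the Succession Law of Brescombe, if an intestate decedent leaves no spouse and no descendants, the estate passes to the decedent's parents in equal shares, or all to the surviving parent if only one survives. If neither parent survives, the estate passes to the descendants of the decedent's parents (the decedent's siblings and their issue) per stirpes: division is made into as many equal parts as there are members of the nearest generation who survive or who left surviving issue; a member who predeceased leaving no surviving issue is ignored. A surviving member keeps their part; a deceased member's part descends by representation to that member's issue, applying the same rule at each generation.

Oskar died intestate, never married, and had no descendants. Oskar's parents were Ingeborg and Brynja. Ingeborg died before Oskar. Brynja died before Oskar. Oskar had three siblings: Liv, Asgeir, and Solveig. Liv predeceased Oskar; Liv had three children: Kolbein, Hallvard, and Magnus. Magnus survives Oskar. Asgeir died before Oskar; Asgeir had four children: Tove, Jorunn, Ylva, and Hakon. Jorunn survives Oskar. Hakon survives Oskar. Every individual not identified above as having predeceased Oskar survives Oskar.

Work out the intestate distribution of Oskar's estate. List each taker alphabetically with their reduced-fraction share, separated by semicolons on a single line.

Hakon 1/12; Hallvard 1/9; Jorunn 1/12; Kolbein 1/9; Magnus 1/9; Solveig 1/3; Tove 1/12; Ylva 1/12

Neither parent survives and there are no descendants, so the estate passes to Oskar's siblings and their issue per stirpes.
The estate is divided into 3 equal shares of 1/3 among Liv, Asgeir, Solveig.
Liv predeceased; the 1/3 allotted to Liv's branch passes to Liv's issue by representation.
The 1/3 is divided into 3 equal shares of 1/9 among Kolbein, Hallvard, Magnus.
Kolbein is living and takes 1/9.
Hallvard is living and takes 1/9.
Magnus is living and takes 1/9.
Asgeir predeceased; the 1/3 allotted to Asgeir's branch passes to Asgeir's issue by representation.
The 1/3 is divided into 4 equal shares of 1/12 among Tove, Jorunn, Ylva, Hakon.
Tove is living and takes 1/12.
Jorunn is living and takes 1/12.
Ylva is living and takes 1/12.
Hakon is living and takes 1/12.
Solveig is living and takes 1/3.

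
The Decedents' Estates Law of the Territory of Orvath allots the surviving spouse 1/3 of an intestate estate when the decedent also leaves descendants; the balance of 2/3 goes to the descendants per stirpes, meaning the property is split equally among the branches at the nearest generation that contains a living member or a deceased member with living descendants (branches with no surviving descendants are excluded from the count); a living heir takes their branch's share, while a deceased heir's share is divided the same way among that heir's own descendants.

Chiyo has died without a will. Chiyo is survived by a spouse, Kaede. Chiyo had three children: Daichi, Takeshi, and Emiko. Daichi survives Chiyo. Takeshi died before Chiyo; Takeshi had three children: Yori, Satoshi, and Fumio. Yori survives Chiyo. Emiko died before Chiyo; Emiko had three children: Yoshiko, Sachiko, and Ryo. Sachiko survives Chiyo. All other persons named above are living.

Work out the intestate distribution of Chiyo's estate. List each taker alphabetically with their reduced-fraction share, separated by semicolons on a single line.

Kaede, as surviving spouse, takes 1/3.
The remaining 2/3 passes to Chiyo's descendants per stirpes.
The 2/3 is divided into 3 equal shares of 2/9 among Daichi, Takeshi, Emiko.
Daichi is living and takes 2/9.
Takeshi predeceased; the 2/9 allotted to Takeshi's branch passes to Takeshi's issue by representation.
The 2/9 is divided into 3 equal shares of 2/27 among Yori, Satoshi, Fumio.
Yori is living and takes 2/27.
Satoshi is living and takes 2/27.
Fumio is living and takes 2/27.
Emiko predeceased; the 2/9 allotted to Emiko's branch passes to Emiko's issue by representation.
The 2/9 is divided into 3 equal shares of 2/27 among Yoshiko, Sachiko, Ryo.
Yoshiko is living and takes 2/27.
Sachiko is living and takes 2/27.
Ryo is living and takes 2/27.

Daichi 2/9; Fumio 2/27; Kaede 1/3; Ryo 2/27; Sachiko 2/27; Satoshi 2/27; Yori 2/27; Yoshiko 2/27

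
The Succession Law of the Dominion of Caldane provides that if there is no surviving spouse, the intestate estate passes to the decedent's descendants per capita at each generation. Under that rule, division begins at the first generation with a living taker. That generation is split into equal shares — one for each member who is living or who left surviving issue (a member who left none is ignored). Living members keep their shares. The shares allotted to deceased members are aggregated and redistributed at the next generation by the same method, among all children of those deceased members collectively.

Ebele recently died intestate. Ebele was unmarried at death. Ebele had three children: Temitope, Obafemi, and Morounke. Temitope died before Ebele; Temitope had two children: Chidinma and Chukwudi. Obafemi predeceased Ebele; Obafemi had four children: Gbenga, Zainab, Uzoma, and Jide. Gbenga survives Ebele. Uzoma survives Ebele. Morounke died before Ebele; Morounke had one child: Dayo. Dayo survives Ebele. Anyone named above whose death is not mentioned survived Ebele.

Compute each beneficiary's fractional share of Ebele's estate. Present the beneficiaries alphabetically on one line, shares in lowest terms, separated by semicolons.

There is no surviving spouse, so the entire estate passes to Ebele's descendants per capita at each generation.
No one at generation 1 (Temitope, Obafemi, Morounke) is living; moving to the next generation.
At generation 2 (Chidinma, Chukwudi, Gbenga, Zainab, Uzoma, Jide, Dayo) there are 7 shares of (1)/7 = 1/7 each.
Living: Chidinma, Chukwudi, Gbenga, Zainab, Uzoma, Jide, and Dayo — each takes 1/7.

Chidinma 1/7; Chukwudi 1/7; Dayo 1/7; Gbenga 1/7; Jide 1/7; Uzoma 1/7; Zainab 1/7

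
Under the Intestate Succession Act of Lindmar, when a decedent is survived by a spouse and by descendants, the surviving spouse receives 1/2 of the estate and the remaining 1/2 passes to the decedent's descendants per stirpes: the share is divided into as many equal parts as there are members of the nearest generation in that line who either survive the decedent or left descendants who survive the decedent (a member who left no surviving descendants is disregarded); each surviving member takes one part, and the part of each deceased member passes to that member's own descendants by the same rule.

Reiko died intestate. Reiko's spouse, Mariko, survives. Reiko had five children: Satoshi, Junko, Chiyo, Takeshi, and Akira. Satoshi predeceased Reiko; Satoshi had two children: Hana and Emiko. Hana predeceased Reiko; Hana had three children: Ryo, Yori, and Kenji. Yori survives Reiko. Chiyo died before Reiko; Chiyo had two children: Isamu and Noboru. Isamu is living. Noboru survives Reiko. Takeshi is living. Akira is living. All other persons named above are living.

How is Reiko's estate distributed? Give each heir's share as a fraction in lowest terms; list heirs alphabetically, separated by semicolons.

Akira 1/10; Emiko 1/20; Isamu 1/20; Junko 1/10; Kenji 1/60; Mariko 1/2; Noboru 1/20; Ryo 1/60; Takeshi 1/10; Yori 1/60

Mariko, as surviving spouse, takes 1/2.
The remaining 1/2 passes to Reiko's descendants per stirpes.
The 1/2 is divided into 5 equal shares of 1/10 among Satoshi, Junko, Chiyo, Takeshi, Akira.
Satoshi predeceased; the 1/10 allotted to Satoshi's branch passes to Satoshi's issue by representation.
The 1/10 is divided into 2 equal shares of 1/20 among Hana, Emiko.
Hana predeceased; the 1/20 allotted to Hana's branch passes to Hana's issue by representation.
The 1/20 is divided into 3 equal shares of 1/60 among Ryo, Yori, Kenji.
Ryo is living and takes 1/60.
Yori is living and takes 1/60.
Kenji is living and takes 1/60.
Emiko is living and takes 1/20.
Junko is living and takes 1/10.
Chiyo predeceased; the 1/10 allotted to Chiyo's branch passes to Chiyo's issue by representation.
The 1/10 is divided into 2 equal shares of 1/20 among Isamu, Noboru.
Isamu is living and takes 1/20.
Noboru is living and takes 1/20.
Takeshi is living and takes 1/10.
Akira is living and takes 1/10.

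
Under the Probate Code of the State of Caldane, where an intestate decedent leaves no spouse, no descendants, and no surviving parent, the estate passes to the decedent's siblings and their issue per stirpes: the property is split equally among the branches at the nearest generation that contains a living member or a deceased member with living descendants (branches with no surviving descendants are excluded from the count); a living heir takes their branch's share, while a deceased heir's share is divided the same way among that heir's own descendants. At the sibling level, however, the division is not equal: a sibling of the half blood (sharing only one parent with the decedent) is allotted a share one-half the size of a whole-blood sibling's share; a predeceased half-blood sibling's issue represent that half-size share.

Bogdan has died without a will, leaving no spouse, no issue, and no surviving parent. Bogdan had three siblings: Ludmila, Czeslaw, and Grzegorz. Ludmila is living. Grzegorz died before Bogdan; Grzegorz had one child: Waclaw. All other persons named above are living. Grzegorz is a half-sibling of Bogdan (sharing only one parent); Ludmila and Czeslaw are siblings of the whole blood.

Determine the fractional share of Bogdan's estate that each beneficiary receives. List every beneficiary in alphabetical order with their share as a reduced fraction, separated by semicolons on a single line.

Czeslaw 2/5; Ludmila 2/5; Waclaw 1/5

No spouse, descendants, or parent survives, so the estate passes to Bogdan's siblings per stirpes.
Half-blood siblings count for one-half the weight of whole-blood siblings at the initial division.
Dividing 1 in proportion to weights (total weight 5/2): Ludmila (weight 1) → 2/5; Czeslaw (weight 1) → 2/5; Grzegorz (weight 1/2) → 1/5.
Ludmila is living and takes 2/5.
Czeslaw is living and takes 2/5.
Grzegorz predeceased; the 1/5 allotted to Grzegorz's branch passes to Grzegorz's issue by representation.
Waclaw is the sole taker at this level and receives the full 1/5.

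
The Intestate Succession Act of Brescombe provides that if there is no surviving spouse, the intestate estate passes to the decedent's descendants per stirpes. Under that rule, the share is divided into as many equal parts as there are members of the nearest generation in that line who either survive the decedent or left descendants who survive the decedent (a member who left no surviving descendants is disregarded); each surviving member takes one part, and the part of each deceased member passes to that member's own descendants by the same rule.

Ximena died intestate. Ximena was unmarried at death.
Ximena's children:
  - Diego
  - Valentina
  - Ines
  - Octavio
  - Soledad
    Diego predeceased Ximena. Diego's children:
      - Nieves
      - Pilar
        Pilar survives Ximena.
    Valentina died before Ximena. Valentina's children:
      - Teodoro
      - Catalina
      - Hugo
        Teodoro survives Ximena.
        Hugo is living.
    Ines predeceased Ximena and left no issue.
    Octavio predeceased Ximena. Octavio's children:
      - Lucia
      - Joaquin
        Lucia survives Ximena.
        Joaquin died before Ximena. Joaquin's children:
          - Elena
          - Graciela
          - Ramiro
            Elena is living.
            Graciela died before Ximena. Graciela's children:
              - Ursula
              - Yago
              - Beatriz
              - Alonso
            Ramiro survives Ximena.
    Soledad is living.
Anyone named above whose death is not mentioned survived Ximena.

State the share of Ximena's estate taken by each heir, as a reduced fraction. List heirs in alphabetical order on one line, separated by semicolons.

There is no surviving spouse, so the entire estate passes to Ximena's descendants per stirpes.
Ines left no surviving issue, so that branch lapses and is disregarded.
The estate is divided into 4 equal shares of 1/4 among Diego, Valentina, Octavio, Soledad.
Diego predeceased; the 1/4 allotted to Diego's branch passes to Diego's issue by representation.
The 1/4 is divided into 2 equal shares of 1/8 among Nieves, Pilar.
Nieves is living and takes 1/8.
Pilar is living and takes 1/8.
Valentina predeceased; the 1/4 allotted to Valentina's branch passes to Valentina's issue by representation.
The 1/4 is divided into 3 equal shares of 1/12 among Teodoro, Catalina, Hugo.
Teodoro is living and takes 1/12.
Catalina is living and takes 1/12.
Hugo is living and takes 1/12.
Octavio predeceased; the 1/4 allotted to Octavio's branch passes to Octavio's issue by representation.
The 1/4 is divided into 2 equal shares of 1/8 among Lucia, Joaquin.
Lucia is living and takes 1/8.
Joaquin predeceased; the 1/8 allotted to Joaquin's branch passes to Joaquin's issue by representation.
The 1/8 is divided into 3 equal shares of 1/24 among Elena, Graciela, Ramiro.
Elena is living and takes 1/24.
Graciela predeceased; the 1/24 allotted to Graciela's branch passes to Graciela's issue by representation.
The 1/24 is divided into 4 equal shares of 1/96 among Ursula, Yago, Beatriz, Alonso.
Ursula is living and takes 1/96.
Yago is living and takes 1/96.
Beatriz is living and takes 1/96.
Alonso is living and takes 1/96.
Ramiro is living and takes 1/24.
Soledad is living and takes 1/4.

Alonso 1/96; Beatriz 1/96; Catalina 1/12; Elena 1/24; Hugo 1/12; Lucia 1/8; Nieves 1/8; Pilar 1/8; Ramiro 1/24; Soledad 1/4; Teodoro 1/12; Ursula 1/96; Yago 1/96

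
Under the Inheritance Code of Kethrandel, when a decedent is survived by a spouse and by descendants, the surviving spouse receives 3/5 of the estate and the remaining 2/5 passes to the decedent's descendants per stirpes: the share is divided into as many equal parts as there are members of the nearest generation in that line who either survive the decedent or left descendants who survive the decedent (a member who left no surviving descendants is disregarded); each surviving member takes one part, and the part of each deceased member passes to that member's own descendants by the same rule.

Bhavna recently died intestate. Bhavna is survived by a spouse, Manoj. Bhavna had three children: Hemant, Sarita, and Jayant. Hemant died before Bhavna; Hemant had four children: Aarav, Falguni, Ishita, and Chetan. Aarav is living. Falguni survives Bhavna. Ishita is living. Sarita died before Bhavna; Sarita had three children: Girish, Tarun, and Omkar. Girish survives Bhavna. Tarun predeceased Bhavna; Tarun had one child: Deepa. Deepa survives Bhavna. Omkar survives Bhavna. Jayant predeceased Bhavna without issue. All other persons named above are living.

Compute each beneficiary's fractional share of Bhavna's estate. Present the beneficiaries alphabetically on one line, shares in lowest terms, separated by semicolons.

Aarav 1/20; Chetan 1/20; Deepa 1/15; Falguni 1/20; Girish 1/15; Ishita 1/20; Manoj 3/5; Omkar 1/15

Manoj, as surviving spouse, takes 3/5.
The remaining 2/5 passes to Bhavna's descendants per stirpes.
Jayant left no surviving issue, so that branch lapses and is disregarded.
The 2/5 is divided into 2 equal shares of 1/5 among Hemant, Sarita.
Hemant predeceased; the 1/5 allotted to Hemant's branch passes to Hemant's issue by representation.
The 1/5 is divided into 4 equal shares of 1/20 among Aarav, Falguni, Ishita, Chetan.
Aarav is living and takes 1/20.
Falguni is living and takes 1/20.
Ishita is living and takes 1/20.
Chetan is living and takes 1/20.
Sarita predeceased; the 1/5 allotted to Sarita's branch passes to Sarita's issue by representation.
The 1/5 is divided into 3 equal shares of 1/15 among Girish, Tarun, Omkar.
Girish is living and takes 1/15.
Tarun predeceased; the 1/15 allotted to Tarun's branch passes to Tarun's issue by representation.
Deepa is the sole taker at this level and receives the full 1/15.
Omkar is living and takes 1/15.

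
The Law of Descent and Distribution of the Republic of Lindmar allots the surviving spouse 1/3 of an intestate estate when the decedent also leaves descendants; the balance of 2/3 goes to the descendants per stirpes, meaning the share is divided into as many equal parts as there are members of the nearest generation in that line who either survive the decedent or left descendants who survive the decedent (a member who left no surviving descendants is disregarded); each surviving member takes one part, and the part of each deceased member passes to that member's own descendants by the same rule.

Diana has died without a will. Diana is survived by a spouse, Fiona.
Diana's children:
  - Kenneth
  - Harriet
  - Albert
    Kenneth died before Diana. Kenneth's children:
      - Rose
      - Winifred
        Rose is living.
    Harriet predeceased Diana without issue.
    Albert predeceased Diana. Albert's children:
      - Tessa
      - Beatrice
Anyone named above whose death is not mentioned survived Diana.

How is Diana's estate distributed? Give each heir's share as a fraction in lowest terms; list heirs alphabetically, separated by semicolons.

Beatrice 1/6; Fiona 1/3; Rose 1/6; Tessa 1/6; Winifred 1/6

Fiona, as surviving spouse, takes 1/3.
The remaining 2/3 passes to Diana's descendants per stirpes.
Harriet left no surviving issue, so that branch lapses and is disregarded.
The 2/3 is divided into 2 equal shares of 1/3 among Kenneth, Albert.
Kenneth predeceased; the 1/3 allotted to Kenneth's branch passes to Kenneth's issue by representation.
The 1/3 is divided into 2 equal shares of 1/6 among Rose, Winifred.
Rose is living and takes 1/6.
Winifred is living and takes 1/6.
Albert predeceased; the 1/3 allotted to Albert's branch passes to Albert's issue by representation.
The 1/3 is divided into 2 equal shares of 1/6 among Tessa, Beatrice.
Tessa is living and takes 1/6.
Beatrice is living and takes 1/6.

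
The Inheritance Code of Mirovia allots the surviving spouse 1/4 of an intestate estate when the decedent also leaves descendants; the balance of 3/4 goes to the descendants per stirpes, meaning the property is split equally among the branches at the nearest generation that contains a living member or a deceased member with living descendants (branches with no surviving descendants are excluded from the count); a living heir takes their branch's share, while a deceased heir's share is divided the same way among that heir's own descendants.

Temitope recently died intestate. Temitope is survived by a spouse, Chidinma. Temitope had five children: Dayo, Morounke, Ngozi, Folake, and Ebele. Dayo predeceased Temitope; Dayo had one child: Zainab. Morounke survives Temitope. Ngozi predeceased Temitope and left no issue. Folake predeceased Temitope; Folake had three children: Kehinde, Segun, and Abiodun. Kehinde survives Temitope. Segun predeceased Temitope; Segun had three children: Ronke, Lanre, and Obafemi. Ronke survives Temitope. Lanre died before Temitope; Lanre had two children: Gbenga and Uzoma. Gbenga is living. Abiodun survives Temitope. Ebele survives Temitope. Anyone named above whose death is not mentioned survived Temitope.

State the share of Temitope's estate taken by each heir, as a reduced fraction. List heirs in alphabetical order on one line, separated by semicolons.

Abiodun 1/16; Chidinma 1/4; Ebele 3/16; Gbenga 1/96; Kehinde 1/16; Morounke 3/16; Obafemi 1/48; Ronke 1/48; Uzoma 1/96; Zainab 3/16

Chidinma, as surviving spouse, takes 1/4.
The remaining 3/4 passes to Temitope's descendants per stirpes.
Ngozi left no surviving issue, so that branch lapses and is disregarded.
The 3/4 is divided into 4 equal shares of 3/16 among Dayo, Morounke, Folake, Ebele.
Dayo predeceased; the 3/16 allotted to Dayo's branch passes to Dayo's issue by representation.
Zainab is the sole taker at this level and receives the full 3/16.
Morounke is living and takes 3/16.
Folake predeceased; the 3/16 allotted to Folake's branch passes to Folake's issue by representation.
The 3/16 is divided into 3 equal shares of 1/16 among Kehinde, Segun, Abiodun.
Kehinde is living and takes 1/16.
Segun predeceased; the 1/16 allotted to Segun's branch passes to Segun's issue by representation.
The 1/16 is divided into 3 equal shares of 1/48 among Ronke, Lanre, Obafemi.
Ronke is living and takes 1/48.
Lanre predeceased; the 1/48 allotted to Lanre's branch passes to Lanre's issue by representation.
The 1/48 is divided into 2 equal shares of 1/96 among Gbenga, Uzoma.
Gbenga is living and takes 1/96.
Uzoma is living and takes 1/96.
Obafemi is living and takes 1/48.
Abiodun is living and takes 1/16.
Ebele is living and takes 3/16.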